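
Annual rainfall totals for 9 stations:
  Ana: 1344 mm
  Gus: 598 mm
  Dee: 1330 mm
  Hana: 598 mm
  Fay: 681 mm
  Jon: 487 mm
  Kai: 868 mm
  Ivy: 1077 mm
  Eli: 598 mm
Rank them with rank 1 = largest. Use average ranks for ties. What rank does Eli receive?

Sorted (descending): 1344, 1330, 1077, 868, 681, 598, 598, 598, 487
The 3 values of 598 occupy positions 6–8 → average rank 7.
Eli has value 598 mm → rank 7.

7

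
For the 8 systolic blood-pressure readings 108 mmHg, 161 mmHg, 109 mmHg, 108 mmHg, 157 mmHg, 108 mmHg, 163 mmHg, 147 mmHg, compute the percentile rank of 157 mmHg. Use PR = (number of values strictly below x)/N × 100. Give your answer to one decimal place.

N = 8.
Strictly below 157: 5. Equal to 157: 1.
PR = 5/8 × 100 = 62.5

62.5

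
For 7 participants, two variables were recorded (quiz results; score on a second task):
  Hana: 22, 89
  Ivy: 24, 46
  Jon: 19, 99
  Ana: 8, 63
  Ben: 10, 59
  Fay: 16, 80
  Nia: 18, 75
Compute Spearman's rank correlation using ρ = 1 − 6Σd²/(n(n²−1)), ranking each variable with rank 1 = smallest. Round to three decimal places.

0.143

Ranks of variable 1: 6, 7, 5, 1, 2, 3, 4
Ranks of variable 2: 6, 1, 7, 3, 2, 5, 4
d = r₁ − r₂: 0, 6, -2, -2, 0, -2, 0
d²: 0, 36, 4, 4, 0, 4, 0; Σd² = 48
ρ = 1 − 6·48/(7·48) = 1 − 288/336 = 0.143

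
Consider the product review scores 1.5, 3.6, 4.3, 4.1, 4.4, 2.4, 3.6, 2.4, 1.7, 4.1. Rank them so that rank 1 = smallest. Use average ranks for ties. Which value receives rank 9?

4.3

Sorted (ascending): 1.5, 1.7, 2.4, 2.4, 3.6, 3.6, 4.1, 4.1, 4.3, 4.4
The 2 values of 2.4 occupy positions 3–4 → average rank (3+4)/2 = 3.5.
The 2 values of 3.6 occupy positions 5–6 → average rank (5+6)/2 = 5.5.
The 2 values of 4.1 occupy positions 7–8 → average rank (7+8)/2 = 7.5.
Rank 9 → value 4.3.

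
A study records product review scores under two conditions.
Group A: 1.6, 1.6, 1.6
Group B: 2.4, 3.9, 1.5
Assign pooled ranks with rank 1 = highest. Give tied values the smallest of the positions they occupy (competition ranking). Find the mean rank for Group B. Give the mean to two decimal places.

Sorted (descending): 3.9, 2.4, 1.6, 1.6, 1.6, 1.5
The 3 values of 1.6 occupy positions 3–5 → each gets rank 3.
Group B values → pooled ranks: 2.4→2, 3.9→1, 1.5→6
Mean rank = (2 + 1 + 6) / 3 = 3.00

3.00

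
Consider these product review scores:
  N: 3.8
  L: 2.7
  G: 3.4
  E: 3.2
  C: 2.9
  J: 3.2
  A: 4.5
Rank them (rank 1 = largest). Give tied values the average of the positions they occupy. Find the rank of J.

4.5

Sorted (descending): 4.5, 3.8, 3.4, 3.2, 3.2, 2.9, 2.7
The 2 values of 3.2 occupy positions 4–5 → average rank (4+5)/2 = 4.5.
J has value 3.2 → rank 4.5.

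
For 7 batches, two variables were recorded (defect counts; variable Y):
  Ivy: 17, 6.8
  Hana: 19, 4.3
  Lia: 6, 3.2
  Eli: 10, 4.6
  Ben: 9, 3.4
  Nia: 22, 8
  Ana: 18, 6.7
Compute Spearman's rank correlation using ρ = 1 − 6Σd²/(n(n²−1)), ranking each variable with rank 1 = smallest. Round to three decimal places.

0.750

Ranks of variable 1: 4, 6, 1, 3, 2, 7, 5
Ranks of variable 2: 6, 3, 1, 4, 2, 7, 5
d = r₁ − r₂: -2, 3, 0, -1, 0, 0, 0
d²: 4, 9, 0, 1, 0, 0, 0; Σd² = 14
ρ = 1 − 6·14/(7·48) = 1 − 84/336 = 0.750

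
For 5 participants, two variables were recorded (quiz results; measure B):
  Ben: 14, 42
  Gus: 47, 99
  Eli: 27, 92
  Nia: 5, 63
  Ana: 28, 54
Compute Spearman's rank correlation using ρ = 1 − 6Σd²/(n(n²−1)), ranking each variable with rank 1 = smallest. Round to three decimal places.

Ranks of variable 1: 2, 5, 3, 1, 4
Ranks of variable 2: 1, 5, 4, 3, 2
d = r₁ − r₂: 1, 0, -1, -2, 2
d²: 1, 0, 1, 4, 4; Σd² = 10
ρ = 1 − 6·10/(5·24) = 1 − 60/120 = 0.500

0.500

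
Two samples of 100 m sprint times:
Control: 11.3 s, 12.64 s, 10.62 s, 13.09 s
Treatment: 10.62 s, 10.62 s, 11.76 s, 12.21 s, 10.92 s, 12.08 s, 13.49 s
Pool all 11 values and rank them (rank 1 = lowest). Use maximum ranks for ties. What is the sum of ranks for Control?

Sorted (ascending): 10.62, 10.62, 10.62, 10.92, 11.3, 11.76, 12.08, 12.21, 12.64, 13.09, 13.49
The 3 values of 10.62 occupy positions 1–3 → each gets rank 3.
Control values → pooled ranks: 11.3→5, 12.64→9, 10.62→3, 13.09→10
Rank sum = 5 + 9 + 3 + 10 = 27

27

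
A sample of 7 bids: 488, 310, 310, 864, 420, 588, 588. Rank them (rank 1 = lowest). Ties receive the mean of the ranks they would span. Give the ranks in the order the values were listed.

Sorted (ascending): 310, 310, 420, 488, 588, 588, 864
The 2 values of 310 occupy positions 1–2 → average rank (1+2)/2 = 1.5.
The 2 values of 588 occupy positions 5–6 → average rank (5+6)/2 = 5.5.

4, 1.5, 1.5, 7, 3, 5.5, 5.5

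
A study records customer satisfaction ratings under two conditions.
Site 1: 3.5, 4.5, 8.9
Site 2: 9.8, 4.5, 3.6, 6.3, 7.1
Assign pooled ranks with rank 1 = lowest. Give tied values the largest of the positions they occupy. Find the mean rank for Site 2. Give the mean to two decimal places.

5.00

Sorted (ascending): 3.5, 3.6, 4.5, 4.5, 6.3, 7.1, 8.9, 9.8
The 2 values of 4.5 occupy positions 3–4 → each gets rank 4.
Site 2 values → pooled ranks: 9.8→8, 4.5→4, 3.6→2, 6.3→5, 7.1→6
Mean rank = (8 + 4 + 2 + 5 + 6) / 5 = 5.00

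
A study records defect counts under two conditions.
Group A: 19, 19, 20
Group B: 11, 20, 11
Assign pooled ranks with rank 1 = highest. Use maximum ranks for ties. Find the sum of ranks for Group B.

14

Sorted (descending): 20, 20, 19, 19, 11, 11
The 2 values of 20 occupy positions 1–2 → each gets rank 2.
The 2 values of 19 occupy positions 3–4 → each gets rank 4.
The 2 values of 11 occupy positions 5–6 → each gets rank 6.
Group B values → pooled ranks: 11→6, 20→2, 11→6
Rank sum = 6 + 2 + 6 = 14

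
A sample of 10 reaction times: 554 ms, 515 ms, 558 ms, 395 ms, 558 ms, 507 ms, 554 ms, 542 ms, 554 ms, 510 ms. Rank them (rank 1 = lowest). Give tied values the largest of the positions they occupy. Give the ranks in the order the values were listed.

Sorted (ascending): 395, 507, 510, 515, 542, 554, 554, 554, 558, 558
The 3 values of 554 occupy positions 6–8 → each gets rank 8.
The 2 values of 558 occupy positions 9–10 → each gets rank 10.

8, 4, 10, 1, 10, 2, 8, 5, 8, 3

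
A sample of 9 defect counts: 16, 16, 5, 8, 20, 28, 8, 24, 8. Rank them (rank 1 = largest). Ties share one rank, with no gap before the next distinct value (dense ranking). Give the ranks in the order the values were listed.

4, 4, 6, 5, 3, 1, 5, 2, 5

Sorted (descending): 28, 24, 20, 16, 16, 8, 8, 8, 5
The 2 values of 16 share dense rank 4.
The 3 values of 8 share dense rank 5.
Remaining distinct values take the next consecutive integers.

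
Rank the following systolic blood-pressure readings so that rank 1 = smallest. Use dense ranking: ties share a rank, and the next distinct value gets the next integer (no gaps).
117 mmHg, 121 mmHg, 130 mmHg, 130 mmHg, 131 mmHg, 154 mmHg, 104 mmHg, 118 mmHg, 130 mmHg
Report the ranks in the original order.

2, 4, 5, 5, 6, 7, 1, 3, 5

Sorted (ascending): 104, 117, 118, 121, 130, 130, 130, 131, 154
The 3 values of 130 share dense rank 5.
Remaining distinct values take the next consecutive integers.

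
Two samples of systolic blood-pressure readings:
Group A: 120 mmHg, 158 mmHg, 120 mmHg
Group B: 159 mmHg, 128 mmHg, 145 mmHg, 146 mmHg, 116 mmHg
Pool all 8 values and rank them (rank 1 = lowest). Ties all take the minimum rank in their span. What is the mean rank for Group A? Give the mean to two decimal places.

3.67

Sorted (ascending): 116, 120, 120, 128, 145, 146, 158, 159
The 2 values of 120 occupy positions 2–3 → each gets rank 2.
Group A values → pooled ranks: 120→2, 158→7, 120→2
Mean rank = (2 + 7 + 2) / 3 = 3.67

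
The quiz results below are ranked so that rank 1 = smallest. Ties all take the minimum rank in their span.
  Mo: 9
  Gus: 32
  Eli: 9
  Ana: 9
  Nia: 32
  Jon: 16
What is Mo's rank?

1

Sorted (ascending): 9, 9, 9, 16, 32, 32
The 3 values of 9 occupy positions 1–3 → each gets rank 1.
The 2 values of 32 occupy positions 5–6 → each gets rank 5.
Mo has value 9 → rank 1.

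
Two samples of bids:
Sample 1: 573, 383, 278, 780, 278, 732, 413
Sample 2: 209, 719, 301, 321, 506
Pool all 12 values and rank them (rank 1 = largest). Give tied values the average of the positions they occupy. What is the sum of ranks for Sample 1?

Sorted (descending): 780, 732, 719, 573, 506, 413, 383, 321, 301, 278, 278, 209
The 2 values of 278 occupy positions 10–11 → average rank (10+11)/2 = 10.5.
Sample 1 values → pooled ranks: 573→4, 383→7, 278→10.5, 780→1, 278→10.5, 732→2, 413→6
Rank sum = 4 + 7 + 10.5 + 1 + 10.5 + 2 + 6 = 41

41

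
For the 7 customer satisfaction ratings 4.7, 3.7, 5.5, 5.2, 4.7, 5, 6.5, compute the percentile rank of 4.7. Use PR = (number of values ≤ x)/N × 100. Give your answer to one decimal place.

N = 7.
Strictly below 4.7: 1. Equal to 4.7: 2.
PR = 3/7 × 100 = 42.9

42.9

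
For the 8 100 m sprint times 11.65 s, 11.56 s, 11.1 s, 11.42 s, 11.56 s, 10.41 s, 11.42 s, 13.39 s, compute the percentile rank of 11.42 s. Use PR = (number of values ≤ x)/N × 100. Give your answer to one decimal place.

50.0

N = 8.
Strictly below 11.42: 2. Equal to 11.42: 2.
PR = 4/8 × 100 = 50.0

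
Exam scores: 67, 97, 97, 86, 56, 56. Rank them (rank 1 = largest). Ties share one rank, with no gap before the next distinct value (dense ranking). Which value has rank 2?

Sorted (descending): 97, 97, 86, 67, 56, 56
The 2 values of 97 share dense rank 1.
The 2 values of 56 share dense rank 4.
Remaining distinct values take the next consecutive integers.
Rank 2 → value 86.

86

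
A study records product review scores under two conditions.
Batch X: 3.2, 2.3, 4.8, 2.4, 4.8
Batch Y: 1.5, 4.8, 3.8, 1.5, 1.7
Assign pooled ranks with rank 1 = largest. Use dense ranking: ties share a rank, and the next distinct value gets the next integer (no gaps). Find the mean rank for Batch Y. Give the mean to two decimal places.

4.60

Sorted (descending): 4.8, 4.8, 4.8, 3.8, 3.2, 2.4, 2.3, 1.7, 1.5, 1.5
The 3 values of 4.8 share dense rank 1.
The 2 values of 1.5 share dense rank 7.
Remaining distinct values take the next consecutive integers.
Batch Y values → pooled ranks: 1.5→7, 4.8→1, 3.8→2, 1.5→7, 1.7→6
Mean rank = (7 + 1 + 2 + 7 + 6) / 5 = 4.60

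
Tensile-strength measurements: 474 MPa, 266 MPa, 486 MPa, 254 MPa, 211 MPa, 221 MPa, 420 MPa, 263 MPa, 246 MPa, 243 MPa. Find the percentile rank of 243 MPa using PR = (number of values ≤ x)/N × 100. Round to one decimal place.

30.0

N = 10.
Strictly below 243: 2. Equal to 243: 1.
PR = 3/10 × 100 = 30.0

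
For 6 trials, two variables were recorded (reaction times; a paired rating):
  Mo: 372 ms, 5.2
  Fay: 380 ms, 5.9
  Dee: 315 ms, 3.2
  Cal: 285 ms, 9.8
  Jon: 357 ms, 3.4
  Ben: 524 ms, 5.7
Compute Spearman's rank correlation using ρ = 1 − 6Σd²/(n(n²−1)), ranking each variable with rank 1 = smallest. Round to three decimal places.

Ranks of variable 1: 4, 5, 2, 1, 3, 6
Ranks of variable 2: 3, 5, 1, 6, 2, 4
d = r₁ − r₂: 1, 0, 1, -5, 1, 2
d²: 1, 0, 1, 25, 1, 4; Σd² = 32
ρ = 1 − 6·32/(6·35) = 1 − 192/210 = 0.086

0.086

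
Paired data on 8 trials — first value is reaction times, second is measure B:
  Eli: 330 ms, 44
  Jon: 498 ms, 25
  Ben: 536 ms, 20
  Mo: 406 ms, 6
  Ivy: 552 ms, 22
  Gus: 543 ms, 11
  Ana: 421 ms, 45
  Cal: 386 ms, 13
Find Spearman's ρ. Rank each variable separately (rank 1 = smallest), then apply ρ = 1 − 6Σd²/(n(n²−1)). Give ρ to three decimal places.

-0.143

Ranks of variable 1: 1, 5, 6, 3, 8, 7, 4, 2
Ranks of variable 2: 7, 6, 4, 1, 5, 2, 8, 3
d = r₁ − r₂: -6, -1, 2, 2, 3, 5, -4, -1
d²: 36, 1, 4, 4, 9, 25, 16, 1; Σd² = 96
ρ = 1 − 6·96/(8·63) = 1 − 576/504 = -0.143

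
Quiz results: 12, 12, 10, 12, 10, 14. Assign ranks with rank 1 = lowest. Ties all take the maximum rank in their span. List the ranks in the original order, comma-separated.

5, 5, 2, 5, 2, 6

Sorted (ascending): 10, 10, 12, 12, 12, 14
The 2 values of 10 occupy positions 1–2 → each gets rank 2.
The 3 values of 12 occupy positions 3–5 → each gets rank 5.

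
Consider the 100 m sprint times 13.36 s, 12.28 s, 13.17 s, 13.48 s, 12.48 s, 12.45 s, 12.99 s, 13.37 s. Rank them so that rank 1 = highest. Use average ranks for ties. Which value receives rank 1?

Sorted (descending): 13.48, 13.37, 13.36, 13.17, 12.99, 12.48, 12.45, 12.28
No ties — each value takes its position as its rank.
Rank 1 → value 13.48.

13.48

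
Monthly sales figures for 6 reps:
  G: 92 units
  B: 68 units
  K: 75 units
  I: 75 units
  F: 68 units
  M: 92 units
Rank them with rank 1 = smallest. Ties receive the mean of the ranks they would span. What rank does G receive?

5.5

Sorted (ascending): 68, 68, 75, 75, 92, 92
The 2 values of 68 occupy positions 1–2 → average rank (1+2)/2 = 1.5.
The 2 values of 75 occupy positions 3–4 → average rank (3+4)/2 = 3.5.
The 2 values of 92 occupy positions 5–6 → average rank (5+6)/2 = 5.5.
G has value 92 units → rank 5.5.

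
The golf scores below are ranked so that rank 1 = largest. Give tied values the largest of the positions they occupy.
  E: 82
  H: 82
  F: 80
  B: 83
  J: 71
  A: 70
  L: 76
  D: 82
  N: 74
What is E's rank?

4

Sorted (descending): 83, 82, 82, 82, 80, 76, 74, 71, 70
The 3 values of 82 occupy positions 2–4 → each gets rank 4.
E has value 82 → rank 4.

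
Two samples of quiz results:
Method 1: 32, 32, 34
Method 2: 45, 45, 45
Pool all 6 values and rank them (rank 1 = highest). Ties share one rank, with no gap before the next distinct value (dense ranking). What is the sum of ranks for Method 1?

8

Sorted (descending): 45, 45, 45, 34, 32, 32
The 3 values of 45 share dense rank 1.
The 2 values of 32 share dense rank 3.
Remaining distinct values take the next consecutive integers.
Method 1 values → pooled ranks: 32→3, 32→3, 34→2
Rank sum = 3 + 3 + 2 = 8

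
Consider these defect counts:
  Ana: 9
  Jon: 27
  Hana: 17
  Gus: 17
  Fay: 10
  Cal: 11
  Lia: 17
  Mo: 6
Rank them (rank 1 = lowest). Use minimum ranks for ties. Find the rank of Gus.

5

Sorted (ascending): 6, 9, 10, 11, 17, 17, 17, 27
The 3 values of 17 occupy positions 5–7 → each gets rank 5.
Gus has value 17 → rank 5.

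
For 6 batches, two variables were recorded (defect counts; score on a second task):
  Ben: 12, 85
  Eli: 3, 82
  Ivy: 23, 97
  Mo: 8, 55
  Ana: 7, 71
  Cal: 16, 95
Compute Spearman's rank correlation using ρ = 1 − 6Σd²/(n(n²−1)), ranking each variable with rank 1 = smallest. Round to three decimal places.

0.771

Ranks of variable 1: 4, 1, 6, 3, 2, 5
Ranks of variable 2: 4, 3, 6, 1, 2, 5
d = r₁ − r₂: 0, -2, 0, 2, 0, 0
d²: 0, 4, 0, 4, 0, 0; Σd² = 8
ρ = 1 − 6·8/(6·35) = 1 − 48/210 = 0.771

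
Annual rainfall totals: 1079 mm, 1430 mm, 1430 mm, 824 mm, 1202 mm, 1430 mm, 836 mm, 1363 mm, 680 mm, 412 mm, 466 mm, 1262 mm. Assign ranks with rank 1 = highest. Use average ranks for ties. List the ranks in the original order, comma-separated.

Sorted (descending): 1430, 1430, 1430, 1363, 1262, 1202, 1079, 836, 824, 680, 466, 412
The 3 values of 1430 occupy positions 1–3 → average rank 2.

7, 2, 2, 9, 6, 2, 8, 4, 10, 12, 11, 5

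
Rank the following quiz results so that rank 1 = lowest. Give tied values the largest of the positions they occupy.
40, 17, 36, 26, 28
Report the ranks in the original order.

Sorted (ascending): 17, 26, 28, 36, 40
No ties — each value takes its position as its rank.

5, 1, 4, 2, 3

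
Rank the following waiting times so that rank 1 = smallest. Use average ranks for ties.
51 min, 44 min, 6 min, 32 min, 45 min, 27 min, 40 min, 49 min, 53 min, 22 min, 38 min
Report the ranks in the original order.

Sorted (ascending): 6, 22, 27, 32, 38, 40, 44, 45, 49, 51, 53
No ties — each value takes its position as its rank.

10, 7, 1, 4, 8, 3, 6, 9, 11, 2, 5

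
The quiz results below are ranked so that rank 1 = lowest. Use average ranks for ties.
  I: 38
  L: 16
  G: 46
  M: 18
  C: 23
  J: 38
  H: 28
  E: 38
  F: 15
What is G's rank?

9

Sorted (ascending): 15, 16, 18, 23, 28, 38, 38, 38, 46
The 3 values of 38 occupy positions 6–8 → average rank 7.
G has value 46 → rank 9.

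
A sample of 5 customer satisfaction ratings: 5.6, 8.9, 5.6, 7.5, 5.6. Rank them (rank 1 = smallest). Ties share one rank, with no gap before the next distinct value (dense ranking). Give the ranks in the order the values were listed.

Sorted (ascending): 5.6, 5.6, 5.6, 7.5, 8.9
The 3 values of 5.6 share dense rank 1.
Remaining distinct values take the next consecutive integers.

1, 3, 1, 2, 1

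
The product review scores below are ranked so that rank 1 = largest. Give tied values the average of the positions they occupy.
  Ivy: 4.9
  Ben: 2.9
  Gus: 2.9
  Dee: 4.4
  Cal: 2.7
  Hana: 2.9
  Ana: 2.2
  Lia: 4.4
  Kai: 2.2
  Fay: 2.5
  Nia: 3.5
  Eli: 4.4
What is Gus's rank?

7

Sorted (descending): 4.9, 4.4, 4.4, 4.4, 3.5, 2.9, 2.9, 2.9, 2.7, 2.5, 2.2, 2.2
The 3 values of 4.4 occupy positions 2–4 → average rank 3.
The 3 values of 2.9 occupy positions 6–8 → average rank 7.
The 2 values of 2.2 occupy positions 11–12 → average rank (11+12)/2 = 11.5.
Gus has value 2.9 → rank 7.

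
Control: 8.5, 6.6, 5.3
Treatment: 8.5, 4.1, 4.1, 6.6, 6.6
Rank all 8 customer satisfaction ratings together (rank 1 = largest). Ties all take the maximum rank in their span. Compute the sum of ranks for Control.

13

Sorted (descending): 8.5, 8.5, 6.6, 6.6, 6.6, 5.3, 4.1, 4.1
The 2 values of 8.5 occupy positions 1–2 → each gets rank 2.
The 3 values of 6.6 occupy positions 3–5 → each gets rank 5.
The 2 values of 4.1 occupy positions 7–8 → each gets rank 8.
Control values → pooled ranks: 8.5→2, 6.6→5, 5.3→6
Rank sum = 2 + 5 + 6 = 13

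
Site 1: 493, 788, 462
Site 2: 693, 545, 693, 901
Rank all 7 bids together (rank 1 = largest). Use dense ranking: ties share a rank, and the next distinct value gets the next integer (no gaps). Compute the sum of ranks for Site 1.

Sorted (descending): 901, 788, 693, 693, 545, 493, 462
The 2 values of 693 share dense rank 3.
Remaining distinct values take the next consecutive integers.
Site 1 values → pooled ranks: 493→5, 788→2, 462→6
Rank sum = 5 + 2 + 6 = 13

13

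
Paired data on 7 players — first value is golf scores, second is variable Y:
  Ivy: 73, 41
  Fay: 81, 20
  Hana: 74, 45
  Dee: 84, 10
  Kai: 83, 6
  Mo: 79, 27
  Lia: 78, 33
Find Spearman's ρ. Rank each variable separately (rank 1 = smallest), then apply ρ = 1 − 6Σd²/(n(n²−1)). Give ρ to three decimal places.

Ranks of variable 1: 1, 5, 2, 7, 6, 4, 3
Ranks of variable 2: 6, 3, 7, 2, 1, 4, 5
d = r₁ − r₂: -5, 2, -5, 5, 5, 0, -2
d²: 25, 4, 25, 25, 25, 0, 4; Σd² = 108
ρ = 1 − 6·108/(7·48) = 1 − 648/336 = -0.929

-0.929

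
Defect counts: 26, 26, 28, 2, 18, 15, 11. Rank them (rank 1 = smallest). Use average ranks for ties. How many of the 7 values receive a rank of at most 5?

Sorted (ascending): 2, 11, 15, 18, 26, 26, 28
The 2 values of 26 occupy positions 5–6 → average rank (5+6)/2 = 5.5.
Ranks ≤ 5: {1, 2, 3, 4} → 4 values.

4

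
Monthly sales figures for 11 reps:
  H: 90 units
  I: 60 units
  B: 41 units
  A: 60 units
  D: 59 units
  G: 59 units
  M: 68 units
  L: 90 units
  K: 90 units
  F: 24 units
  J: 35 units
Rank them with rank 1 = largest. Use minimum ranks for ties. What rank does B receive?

Sorted (descending): 90, 90, 90, 68, 60, 60, 59, 59, 41, 35, 24
The 3 values of 90 occupy positions 1–3 → each gets rank 1.
The 2 values of 60 occupy positions 5–6 → each gets rank 5.
The 2 values of 59 occupy positions 7–8 → each gets rank 7.
B has value 41 units → rank 9.

9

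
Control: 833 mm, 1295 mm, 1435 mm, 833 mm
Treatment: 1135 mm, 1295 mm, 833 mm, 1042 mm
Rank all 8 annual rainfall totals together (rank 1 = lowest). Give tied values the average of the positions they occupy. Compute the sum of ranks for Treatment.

Sorted (ascending): 833, 833, 833, 1042, 1135, 1295, 1295, 1435
The 3 values of 833 occupy positions 1–3 → average rank 2.
The 2 values of 1295 occupy positions 6–7 → average rank (6+7)/2 = 6.5.
Treatment values → pooled ranks: 1135→5, 1295→6.5, 833→2, 1042→4
Rank sum = 5 + 6.5 + 2 + 4 = 17.5

17.5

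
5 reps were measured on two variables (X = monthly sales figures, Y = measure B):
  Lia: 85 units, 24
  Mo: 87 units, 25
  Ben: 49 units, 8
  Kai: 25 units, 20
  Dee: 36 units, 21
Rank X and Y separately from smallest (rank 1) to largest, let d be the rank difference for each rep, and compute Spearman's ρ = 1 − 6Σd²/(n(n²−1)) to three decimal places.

Ranks of variable 1: 4, 5, 3, 1, 2
Ranks of variable 2: 4, 5, 1, 2, 3
d = r₁ − r₂: 0, 0, 2, -1, -1
d²: 0, 0, 4, 1, 1; Σd² = 6
ρ = 1 − 6·6/(5·24) = 1 − 36/120 = 0.700

0.700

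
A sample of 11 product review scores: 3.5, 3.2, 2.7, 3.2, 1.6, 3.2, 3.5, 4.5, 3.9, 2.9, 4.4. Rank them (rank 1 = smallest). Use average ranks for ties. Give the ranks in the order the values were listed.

Sorted (ascending): 1.6, 2.7, 2.9, 3.2, 3.2, 3.2, 3.5, 3.5, 3.9, 4.4, 4.5
The 3 values of 3.2 occupy positions 4–6 → average rank 5.
The 2 values of 3.5 occupy positions 7–8 → average rank (7+8)/2 = 7.5.

7.5, 5, 2, 5, 1, 5, 7.5, 11, 9, 3, 10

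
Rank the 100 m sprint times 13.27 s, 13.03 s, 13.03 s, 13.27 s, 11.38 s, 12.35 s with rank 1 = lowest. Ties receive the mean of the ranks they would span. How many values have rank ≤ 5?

4

Sorted (ascending): 11.38, 12.35, 13.03, 13.03, 13.27, 13.27
The 2 values of 13.03 occupy positions 3–4 → average rank (3+4)/2 = 3.5.
The 2 values of 13.27 occupy positions 5–6 → average rank (5+6)/2 = 5.5.
Ranks ≤ 5: {1, 2, 3.5, 3.5} → 4 values.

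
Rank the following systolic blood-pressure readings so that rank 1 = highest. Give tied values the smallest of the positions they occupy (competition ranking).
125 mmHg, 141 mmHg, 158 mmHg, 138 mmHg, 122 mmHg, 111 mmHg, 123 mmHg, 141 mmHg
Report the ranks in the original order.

Sorted (descending): 158, 141, 141, 138, 125, 123, 122, 111
The 2 values of 141 occupy positions 2–3 → each gets rank 2.

5, 2, 1, 4, 7, 8, 6, 2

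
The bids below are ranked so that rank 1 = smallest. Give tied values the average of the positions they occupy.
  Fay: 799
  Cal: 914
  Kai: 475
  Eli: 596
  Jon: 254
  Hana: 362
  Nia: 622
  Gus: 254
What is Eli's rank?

5

Sorted (ascending): 254, 254, 362, 475, 596, 622, 799, 914
The 2 values of 254 occupy positions 1–2 → average rank (1+2)/2 = 1.5.
Eli has value 596 → rank 5.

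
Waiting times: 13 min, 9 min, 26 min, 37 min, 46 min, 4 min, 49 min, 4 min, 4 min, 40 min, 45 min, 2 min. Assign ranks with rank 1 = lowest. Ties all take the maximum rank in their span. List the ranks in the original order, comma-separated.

Sorted (ascending): 2, 4, 4, 4, 9, 13, 26, 37, 40, 45, 46, 49
The 3 values of 4 occupy positions 2–4 → each gets rank 4.

6, 5, 7, 8, 11, 4, 12, 4, 4, 9, 10, 1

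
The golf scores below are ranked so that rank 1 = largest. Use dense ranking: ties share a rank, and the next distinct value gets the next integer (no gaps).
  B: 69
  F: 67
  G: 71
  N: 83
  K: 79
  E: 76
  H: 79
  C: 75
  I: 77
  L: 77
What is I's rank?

Sorted (descending): 83, 79, 79, 77, 77, 76, 75, 71, 69, 67
The 2 values of 79 share dense rank 2.
The 2 values of 77 share dense rank 3.
Remaining distinct values take the next consecutive integers.
I has value 77 → rank 3.

3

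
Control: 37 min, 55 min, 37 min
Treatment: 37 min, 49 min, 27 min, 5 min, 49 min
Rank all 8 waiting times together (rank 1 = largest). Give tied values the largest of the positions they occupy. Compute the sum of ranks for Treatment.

Sorted (descending): 55, 49, 49, 37, 37, 37, 27, 5
The 2 values of 49 occupy positions 2–3 → each gets rank 3.
The 3 values of 37 occupy positions 4–6 → each gets rank 6.
Treatment values → pooled ranks: 37→6, 49→3, 27→7, 5→8, 49→3
Rank sum = 6 + 3 + 7 + 8 + 3 = 27

27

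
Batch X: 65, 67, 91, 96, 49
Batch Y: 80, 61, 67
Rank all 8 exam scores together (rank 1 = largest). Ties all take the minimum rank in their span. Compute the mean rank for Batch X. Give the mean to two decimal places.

Sorted (descending): 96, 91, 80, 67, 67, 65, 61, 49
The 2 values of 67 occupy positions 4–5 → each gets rank 4.
Batch X values → pooled ranks: 65→6, 67→4, 91→2, 96→1, 49→8
Mean rank = (6 + 4 + 2 + 1 + 8) / 5 = 4.20

4.20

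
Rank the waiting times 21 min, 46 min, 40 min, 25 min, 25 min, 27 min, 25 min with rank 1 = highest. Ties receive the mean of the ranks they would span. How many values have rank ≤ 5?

6

Sorted (descending): 46, 40, 27, 25, 25, 25, 21
The 3 values of 25 occupy positions 4–6 → average rank 5.
Ranks ≤ 5: {1, 2, 3, 5, 5, 5} → 6 values.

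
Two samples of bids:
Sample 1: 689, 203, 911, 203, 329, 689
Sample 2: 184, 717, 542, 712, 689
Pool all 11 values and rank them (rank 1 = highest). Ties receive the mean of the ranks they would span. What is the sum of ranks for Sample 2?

Sorted (descending): 911, 717, 712, 689, 689, 689, 542, 329, 203, 203, 184
The 3 values of 689 occupy positions 4–6 → average rank 5.
The 2 values of 203 occupy positions 9–10 → average rank (9+10)/2 = 9.5.
Sample 2 values → pooled ranks: 184→11, 717→2, 542→7, 712→3, 689→5
Rank sum = 11 + 2 + 7 + 3 + 5 = 28

28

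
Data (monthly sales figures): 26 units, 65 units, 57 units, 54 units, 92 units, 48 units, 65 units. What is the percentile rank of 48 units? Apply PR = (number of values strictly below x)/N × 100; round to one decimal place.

N = 7.
Strictly below 48: 1. Equal to 48: 1.
PR = 1/7 × 100 = 14.3

14.3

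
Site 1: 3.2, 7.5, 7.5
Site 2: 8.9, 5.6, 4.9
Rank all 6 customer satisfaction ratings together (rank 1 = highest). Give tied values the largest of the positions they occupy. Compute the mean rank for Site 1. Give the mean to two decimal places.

Sorted (descending): 8.9, 7.5, 7.5, 5.6, 4.9, 3.2
The 2 values of 7.5 occupy positions 2–3 → each gets rank 3.
Site 1 values → pooled ranks: 3.2→6, 7.5→3, 7.5→3
Mean rank = (6 + 3 + 3) / 3 = 4.00

4.00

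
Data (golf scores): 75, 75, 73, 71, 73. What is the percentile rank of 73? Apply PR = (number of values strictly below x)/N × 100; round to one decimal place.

N = 5.
Strictly below 73: 1. Equal to 73: 2.
PR = 1/5 × 100 = 20.0

20.0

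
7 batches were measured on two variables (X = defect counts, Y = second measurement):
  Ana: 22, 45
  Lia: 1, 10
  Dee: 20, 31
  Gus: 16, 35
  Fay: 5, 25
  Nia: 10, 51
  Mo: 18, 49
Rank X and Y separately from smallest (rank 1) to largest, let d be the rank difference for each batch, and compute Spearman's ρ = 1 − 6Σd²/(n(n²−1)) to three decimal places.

0.464

Ranks of variable 1: 7, 1, 6, 4, 2, 3, 5
Ranks of variable 2: 5, 1, 3, 4, 2, 7, 6
d = r₁ − r₂: 2, 0, 3, 0, 0, -4, -1
d²: 4, 0, 9, 0, 0, 16, 1; Σd² = 30
ρ = 1 − 6·30/(7·48) = 1 − 180/336 = 0.464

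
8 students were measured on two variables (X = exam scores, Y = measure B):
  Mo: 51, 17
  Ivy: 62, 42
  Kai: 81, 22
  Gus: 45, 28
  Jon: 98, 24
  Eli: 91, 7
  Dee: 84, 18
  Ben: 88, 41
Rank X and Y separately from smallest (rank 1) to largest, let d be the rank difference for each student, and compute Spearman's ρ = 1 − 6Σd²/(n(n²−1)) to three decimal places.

Ranks of variable 1: 2, 3, 4, 1, 8, 7, 5, 6
Ranks of variable 2: 2, 8, 4, 6, 5, 1, 3, 7
d = r₁ − r₂: 0, -5, 0, -5, 3, 6, 2, -1
d²: 0, 25, 0, 25, 9, 36, 4, 1; Σd² = 100
ρ = 1 − 6·100/(8·63) = 1 − 600/504 = -0.190

-0.190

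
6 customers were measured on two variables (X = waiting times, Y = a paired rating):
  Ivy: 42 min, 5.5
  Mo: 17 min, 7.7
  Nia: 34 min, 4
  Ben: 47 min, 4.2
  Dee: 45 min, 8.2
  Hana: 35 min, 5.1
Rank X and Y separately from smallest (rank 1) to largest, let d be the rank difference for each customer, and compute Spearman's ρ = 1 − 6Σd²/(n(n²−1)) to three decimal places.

0.029

Ranks of variable 1: 4, 1, 2, 6, 5, 3
Ranks of variable 2: 4, 5, 1, 2, 6, 3
d = r₁ − r₂: 0, -4, 1, 4, -1, 0
d²: 0, 16, 1, 16, 1, 0; Σd² = 34
ρ = 1 − 6·34/(6·35) = 1 − 204/210 = 0.029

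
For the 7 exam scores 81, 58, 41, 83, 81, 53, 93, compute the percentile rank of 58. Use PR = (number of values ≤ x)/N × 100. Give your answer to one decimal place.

N = 7.
Strictly below 58: 2. Equal to 58: 1.
PR = 3/7 × 100 = 42.9

42.9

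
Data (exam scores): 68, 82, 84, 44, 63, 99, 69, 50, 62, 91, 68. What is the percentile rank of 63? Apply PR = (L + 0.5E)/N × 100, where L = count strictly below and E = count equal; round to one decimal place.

N = 11.
Strictly below 63: 3. Equal to 63: 1.
PR = (3 + 0.5·1)/11 × 100 = 31.8

31.8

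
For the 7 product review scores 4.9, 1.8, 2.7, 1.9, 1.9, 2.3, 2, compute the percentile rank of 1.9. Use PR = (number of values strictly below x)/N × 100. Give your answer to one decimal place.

N = 7.
Strictly below 1.9: 1. Equal to 1.9: 2.
PR = 1/7 × 100 = 14.3

14.3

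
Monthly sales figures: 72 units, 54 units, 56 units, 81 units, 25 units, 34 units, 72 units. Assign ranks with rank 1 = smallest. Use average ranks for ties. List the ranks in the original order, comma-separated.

5.5, 3, 4, 7, 1, 2, 5.5

Sorted (ascending): 25, 34, 54, 56, 72, 72, 81
The 2 values of 72 occupy positions 5–6 → average rank (5+6)/2 = 5.5.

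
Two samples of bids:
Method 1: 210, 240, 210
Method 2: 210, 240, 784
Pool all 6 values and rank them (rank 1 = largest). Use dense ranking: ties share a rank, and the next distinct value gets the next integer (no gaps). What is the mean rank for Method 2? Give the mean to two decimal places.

2.00

Sorted (descending): 784, 240, 240, 210, 210, 210
The 2 values of 240 share dense rank 2.
The 3 values of 210 share dense rank 3.
Remaining distinct values take the next consecutive integers.
Method 2 values → pooled ranks: 210→3, 240→2, 784→1
Mean rank = (3 + 2 + 1) / 3 = 2.00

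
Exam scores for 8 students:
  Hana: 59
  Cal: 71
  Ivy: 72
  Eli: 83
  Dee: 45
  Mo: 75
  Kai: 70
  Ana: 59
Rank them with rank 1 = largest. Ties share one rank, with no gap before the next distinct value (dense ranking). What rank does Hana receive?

Sorted (descending): 83, 75, 72, 71, 70, 59, 59, 45
The 2 values of 59 share dense rank 6.
Remaining distinct values take the next consecutive integers.
Hana has value 59 → rank 6.

6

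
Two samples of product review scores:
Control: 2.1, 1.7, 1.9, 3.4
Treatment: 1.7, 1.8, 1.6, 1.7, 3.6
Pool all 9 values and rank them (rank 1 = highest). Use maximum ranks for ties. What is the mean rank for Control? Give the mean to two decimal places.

4.25

Sorted (descending): 3.6, 3.4, 2.1, 1.9, 1.8, 1.7, 1.7, 1.7, 1.6
The 3 values of 1.7 occupy positions 6–8 → each gets rank 8.
Control values → pooled ranks: 2.1→3, 1.7→8, 1.9→4, 3.4→2
Mean rank = (3 + 8 + 4 + 2) / 4 = 4.25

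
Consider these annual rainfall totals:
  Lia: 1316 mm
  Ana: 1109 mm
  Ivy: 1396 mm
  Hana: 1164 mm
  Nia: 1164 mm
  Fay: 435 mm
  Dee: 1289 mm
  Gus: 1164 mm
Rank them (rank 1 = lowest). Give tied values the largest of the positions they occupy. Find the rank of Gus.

Sorted (ascending): 435, 1109, 1164, 1164, 1164, 1289, 1316, 1396
The 3 values of 1164 occupy positions 3–5 → each gets rank 5.
Gus has value 1164 mm → rank 5.

5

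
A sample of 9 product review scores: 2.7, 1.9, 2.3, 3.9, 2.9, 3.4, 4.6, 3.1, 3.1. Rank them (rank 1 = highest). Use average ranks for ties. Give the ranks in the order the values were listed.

7, 9, 8, 2, 6, 3, 1, 4.5, 4.5

Sorted (descending): 4.6, 3.9, 3.4, 3.1, 3.1, 2.9, 2.7, 2.3, 1.9
The 2 values of 3.1 occupy positions 4–5 → average rank (4+5)/2 = 4.5.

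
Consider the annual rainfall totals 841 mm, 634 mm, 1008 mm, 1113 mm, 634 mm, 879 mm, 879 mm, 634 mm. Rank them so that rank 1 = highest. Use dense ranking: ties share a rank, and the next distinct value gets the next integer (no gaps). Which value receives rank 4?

Sorted (descending): 1113, 1008, 879, 879, 841, 634, 634, 634
The 2 values of 879 share dense rank 3.
The 3 values of 634 share dense rank 5.
Remaining distinct values take the next consecutive integers.
Rank 4 → value 841.

841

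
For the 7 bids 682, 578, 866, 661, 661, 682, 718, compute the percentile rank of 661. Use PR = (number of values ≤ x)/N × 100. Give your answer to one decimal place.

N = 7.
Strictly below 661: 1. Equal to 661: 2.
PR = 3/7 × 100 = 42.9

42.9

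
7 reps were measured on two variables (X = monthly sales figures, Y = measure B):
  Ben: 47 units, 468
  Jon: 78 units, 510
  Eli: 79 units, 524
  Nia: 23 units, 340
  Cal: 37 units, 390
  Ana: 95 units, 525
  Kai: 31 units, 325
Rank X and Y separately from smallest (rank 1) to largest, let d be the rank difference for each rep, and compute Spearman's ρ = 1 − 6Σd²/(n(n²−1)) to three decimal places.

Ranks of variable 1: 4, 5, 6, 1, 3, 7, 2
Ranks of variable 2: 4, 5, 6, 2, 3, 7, 1
d = r₁ − r₂: 0, 0, 0, -1, 0, 0, 1
d²: 0, 0, 0, 1, 0, 0, 1; Σd² = 2
ρ = 1 − 6·2/(7·48) = 1 − 12/336 = 0.964

0.964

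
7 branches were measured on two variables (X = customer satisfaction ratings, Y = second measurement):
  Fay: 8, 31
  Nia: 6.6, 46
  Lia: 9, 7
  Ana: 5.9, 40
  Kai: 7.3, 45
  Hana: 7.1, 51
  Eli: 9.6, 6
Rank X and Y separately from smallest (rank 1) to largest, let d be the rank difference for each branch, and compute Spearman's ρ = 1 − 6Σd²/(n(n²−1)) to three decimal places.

-0.750

Ranks of variable 1: 5, 2, 6, 1, 4, 3, 7
Ranks of variable 2: 3, 6, 2, 4, 5, 7, 1
d = r₁ − r₂: 2, -4, 4, -3, -1, -4, 6
d²: 4, 16, 16, 9, 1, 16, 36; Σd² = 98
ρ = 1 − 6·98/(7·48) = 1 − 588/336 = -0.750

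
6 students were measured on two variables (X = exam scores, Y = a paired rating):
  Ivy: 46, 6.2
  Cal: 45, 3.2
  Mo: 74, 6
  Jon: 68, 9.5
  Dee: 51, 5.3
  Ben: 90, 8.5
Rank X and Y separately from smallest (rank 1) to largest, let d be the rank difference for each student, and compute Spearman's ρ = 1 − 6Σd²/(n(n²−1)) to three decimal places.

0.600

Ranks of variable 1: 2, 1, 5, 4, 3, 6
Ranks of variable 2: 4, 1, 3, 6, 2, 5
d = r₁ − r₂: -2, 0, 2, -2, 1, 1
d²: 4, 0, 4, 4, 1, 1; Σd² = 14
ρ = 1 − 6·14/(6·35) = 1 − 84/210 = 0.600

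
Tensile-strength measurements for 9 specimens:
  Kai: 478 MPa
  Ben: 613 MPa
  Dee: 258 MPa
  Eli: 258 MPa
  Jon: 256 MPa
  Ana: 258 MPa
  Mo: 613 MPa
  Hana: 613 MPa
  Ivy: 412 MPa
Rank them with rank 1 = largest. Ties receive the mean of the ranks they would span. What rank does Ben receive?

2

Sorted (descending): 613, 613, 613, 478, 412, 258, 258, 258, 256
The 3 values of 613 occupy positions 1–3 → average rank 2.
The 3 values of 258 occupy positions 6–8 → average rank 7.
Ben has value 613 MPa → rank 2.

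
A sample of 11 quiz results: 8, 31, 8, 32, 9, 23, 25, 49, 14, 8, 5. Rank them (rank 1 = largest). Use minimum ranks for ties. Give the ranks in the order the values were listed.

Sorted (descending): 49, 32, 31, 25, 23, 14, 9, 8, 8, 8, 5
The 3 values of 8 occupy positions 8–10 → each gets rank 8.

8, 3, 8, 2, 7, 5, 4, 1, 6, 8, 11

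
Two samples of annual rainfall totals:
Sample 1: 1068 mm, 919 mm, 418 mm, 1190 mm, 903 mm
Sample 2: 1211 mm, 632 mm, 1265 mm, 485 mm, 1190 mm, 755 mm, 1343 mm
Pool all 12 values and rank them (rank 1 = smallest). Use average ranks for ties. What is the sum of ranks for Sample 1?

27.5

Sorted (ascending): 418, 485, 632, 755, 903, 919, 1068, 1190, 1190, 1211, 1265, 1343
The 2 values of 1190 occupy positions 8–9 → average rank (8+9)/2 = 8.5.
Sample 1 values → pooled ranks: 1068→7, 919→6, 418→1, 1190→8.5, 903→5
Rank sum = 7 + 6 + 1 + 8.5 + 5 = 27.5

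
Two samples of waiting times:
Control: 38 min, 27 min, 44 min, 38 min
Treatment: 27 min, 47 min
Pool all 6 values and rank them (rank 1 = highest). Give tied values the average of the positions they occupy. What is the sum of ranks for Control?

14.5

Sorted (descending): 47, 44, 38, 38, 27, 27
The 2 values of 38 occupy positions 3–4 → average rank (3+4)/2 = 3.5.
The 2 values of 27 occupy positions 5–6 → average rank (5+6)/2 = 5.5.
Control values → pooled ranks: 38→3.5, 27→5.5, 44→2, 38→3.5
Rank sum = 3.5 + 5.5 + 2 + 3.5 = 14.5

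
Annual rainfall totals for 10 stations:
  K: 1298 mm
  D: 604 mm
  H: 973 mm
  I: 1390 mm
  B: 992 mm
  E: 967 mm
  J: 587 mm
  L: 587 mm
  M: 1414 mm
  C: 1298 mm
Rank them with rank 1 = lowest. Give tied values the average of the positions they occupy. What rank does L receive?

Sorted (ascending): 587, 587, 604, 967, 973, 992, 1298, 1298, 1390, 1414
The 2 values of 587 occupy positions 1–2 → average rank (1+2)/2 = 1.5.
The 2 values of 1298 occupy positions 7–8 → average rank (7+8)/2 = 7.5.
L has value 587 mm → rank 1.5.

1.5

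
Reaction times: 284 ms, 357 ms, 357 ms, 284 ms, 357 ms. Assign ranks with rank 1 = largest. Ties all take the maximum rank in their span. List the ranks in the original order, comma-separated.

5, 3, 3, 5, 3

Sorted (descending): 357, 357, 357, 284, 284
The 3 values of 357 occupy positions 1–3 → each gets rank 3.
The 2 values of 284 occupy positions 4–5 → each gets rank 5.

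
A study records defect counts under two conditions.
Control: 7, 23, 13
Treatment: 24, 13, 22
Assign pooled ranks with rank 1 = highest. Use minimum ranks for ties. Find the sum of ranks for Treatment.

Sorted (descending): 24, 23, 22, 13, 13, 7
The 2 values of 13 occupy positions 4–5 → each gets rank 4.
Treatment values → pooled ranks: 24→1, 13→4, 22→3
Rank sum = 1 + 4 + 3 = 8

8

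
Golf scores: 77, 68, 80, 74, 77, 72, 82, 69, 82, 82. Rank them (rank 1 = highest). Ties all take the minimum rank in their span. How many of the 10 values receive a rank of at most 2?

Sorted (descending): 82, 82, 82, 80, 77, 77, 74, 72, 69, 68
The 3 values of 82 occupy positions 1–3 → each gets rank 1.
The 2 values of 77 occupy positions 5–6 → each gets rank 5.
Ranks ≤ 2: {1, 1, 1} → 3 values.

3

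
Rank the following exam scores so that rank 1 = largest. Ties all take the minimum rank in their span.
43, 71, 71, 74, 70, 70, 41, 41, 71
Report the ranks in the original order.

7, 2, 2, 1, 5, 5, 8, 8, 2

Sorted (descending): 74, 71, 71, 71, 70, 70, 43, 41, 41
The 3 values of 71 occupy positions 2–4 → each gets rank 2.
The 2 values of 70 occupy positions 5–6 → each gets rank 5.
The 2 values of 41 occupy positions 8–9 → each gets rank 8.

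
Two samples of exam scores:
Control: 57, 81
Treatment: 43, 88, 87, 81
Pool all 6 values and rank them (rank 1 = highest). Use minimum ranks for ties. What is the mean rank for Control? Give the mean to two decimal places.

4.00

Sorted (descending): 88, 87, 81, 81, 57, 43
The 2 values of 81 occupy positions 3–4 → each gets rank 3.
Control values → pooled ranks: 57→5, 81→3
Mean rank = (5 + 3) / 2 = 4.00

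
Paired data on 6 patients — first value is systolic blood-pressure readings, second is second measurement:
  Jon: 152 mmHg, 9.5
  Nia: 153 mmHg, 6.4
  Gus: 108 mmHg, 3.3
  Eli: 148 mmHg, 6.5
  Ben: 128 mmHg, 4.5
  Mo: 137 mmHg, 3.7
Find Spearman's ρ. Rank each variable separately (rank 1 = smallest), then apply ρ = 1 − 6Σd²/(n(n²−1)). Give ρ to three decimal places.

Ranks of variable 1: 5, 6, 1, 4, 2, 3
Ranks of variable 2: 6, 4, 1, 5, 3, 2
d = r₁ − r₂: -1, 2, 0, -1, -1, 1
d²: 1, 4, 0, 1, 1, 1; Σd² = 8
ρ = 1 − 6·8/(6·35) = 1 − 48/210 = 0.771

0.771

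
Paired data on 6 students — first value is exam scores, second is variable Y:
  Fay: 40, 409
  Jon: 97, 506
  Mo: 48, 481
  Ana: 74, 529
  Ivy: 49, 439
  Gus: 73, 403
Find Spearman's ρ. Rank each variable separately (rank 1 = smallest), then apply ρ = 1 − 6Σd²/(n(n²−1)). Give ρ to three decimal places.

0.543

Ranks of variable 1: 1, 6, 2, 5, 3, 4
Ranks of variable 2: 2, 5, 4, 6, 3, 1
d = r₁ − r₂: -1, 1, -2, -1, 0, 3
d²: 1, 1, 4, 1, 0, 9; Σd² = 16
ρ = 1 − 6·16/(6·35) = 1 − 96/210 = 0.543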